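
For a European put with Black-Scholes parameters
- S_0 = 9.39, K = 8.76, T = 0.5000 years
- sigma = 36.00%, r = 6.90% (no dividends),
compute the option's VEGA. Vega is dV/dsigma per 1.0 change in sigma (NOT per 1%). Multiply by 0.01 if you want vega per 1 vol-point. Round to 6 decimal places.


Answer: Vega = 2.294885

Derivation:
d1 = 0.5356309837; d2 = 0.2810725424
phi(d1) = 0.3456291815; exp(-qT) = 1.0000000000; exp(-rT) = 0.9660883397
Vega = S * exp(-qT) * phi(d1) * sqrt(T) = 9.3900 * 1.0000000000 * 0.3456291815 * 0.7071067812 = 2.294885


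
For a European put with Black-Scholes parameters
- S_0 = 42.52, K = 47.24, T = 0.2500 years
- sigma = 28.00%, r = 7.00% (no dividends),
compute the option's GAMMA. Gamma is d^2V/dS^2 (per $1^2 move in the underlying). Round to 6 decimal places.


d1 = -0.5569031275; d2 = -0.6969031275
phi(d1) = 0.3416361217; exp(-qT) = 1.0000000000; exp(-rT) = 0.9826522357
Gamma = exp(-qT) * phi(d1) / (S * sigma * sqrt(T)) = 1.0000000000 * 0.3416361217 / (42.5200 * 0.2800 * 0.5000000000) = 0.057391

Answer: Gamma = 0.057391


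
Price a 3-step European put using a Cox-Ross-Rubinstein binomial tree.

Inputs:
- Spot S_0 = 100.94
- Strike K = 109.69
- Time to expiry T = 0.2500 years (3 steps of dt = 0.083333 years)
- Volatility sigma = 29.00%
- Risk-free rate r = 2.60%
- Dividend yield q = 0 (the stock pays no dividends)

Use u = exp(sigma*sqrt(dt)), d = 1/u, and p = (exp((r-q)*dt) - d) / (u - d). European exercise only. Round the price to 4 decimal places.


dt = T/N = 0.083333
u = exp(sigma*sqrt(dt)) = 1.087320; d = 1/u = 0.919693
p = (exp((r-q)*dt) - d) / (u - d) = 0.492023
Discount per step: exp(-r*dt) = 0.997836
Stock lattice S(k, i) with i counting down-moves:
  k=0: S(0,0) = 100.9400
  k=1: S(1,0) = 109.7541; S(1,1) = 92.8338
  k=2: S(2,0) = 119.3378; S(2,1) = 100.9400; S(2,2) = 85.3785
  k=3: S(3,0) = 129.7583; S(3,1) = 109.7541; S(3,2) = 92.8338; S(3,3) = 78.5220
Terminal payoffs V(N, i) = max(K - S_T, 0):
  V(3,0) = 0.000000; V(3,1) = 0.000000; V(3,2) = 16.856228; V(3,3) = 31.167994
Backward induction: V(k, i) = exp(-r*dt) * [p * V(k+1, i) + (1-p) * V(k+1, i+1)].
  V(2,0) = exp(-r*dt) * [p*0.000000 + (1-p)*0.000000] = 0.000000
  V(2,1) = exp(-r*dt) * [p*0.000000 + (1-p)*16.856228] = 8.544048
  V(2,2) = exp(-r*dt) * [p*16.856228 + (1-p)*31.167994] = 24.074062
  V(1,0) = exp(-r*dt) * [p*0.000000 + (1-p)*8.544048] = 4.330788
  V(1,1) = exp(-r*dt) * [p*8.544048 + (1-p)*24.074062] = 16.397375
  V(0,0) = exp(-r*dt) * [p*4.330788 + (1-p)*16.397375] = 10.437700

Answer: Price = V(0,0) = 10.4377


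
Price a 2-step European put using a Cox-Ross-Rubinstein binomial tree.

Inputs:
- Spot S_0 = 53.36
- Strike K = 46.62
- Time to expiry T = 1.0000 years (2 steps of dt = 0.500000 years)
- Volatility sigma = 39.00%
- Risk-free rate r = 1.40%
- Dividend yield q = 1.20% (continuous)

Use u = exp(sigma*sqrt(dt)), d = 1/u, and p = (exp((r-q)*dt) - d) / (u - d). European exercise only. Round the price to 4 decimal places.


dt = T/N = 0.500000
u = exp(sigma*sqrt(dt)) = 1.317547; d = 1/u = 0.758986
p = (exp((r-q)*dt) - d) / (u - d) = 0.433282
Discount per step: exp(-r*dt) = 0.993024
Stock lattice S(k, i) with i counting down-moves:
  k=0: S(0,0) = 53.3600
  k=1: S(1,0) = 70.3043; S(1,1) = 40.4995
  k=2: S(2,0) = 92.6292; S(2,1) = 53.3600; S(2,2) = 30.7386
Terminal payoffs V(N, i) = max(K - S_T, 0):
  V(2,0) = 0.000000; V(2,1) = 0.000000; V(2,2) = 15.881433
Backward induction: V(k, i) = exp(-r*dt) * [p * V(k+1, i) + (1-p) * V(k+1, i+1)].
  V(1,0) = exp(-r*dt) * [p*0.000000 + (1-p)*0.000000] = 0.000000
  V(1,1) = exp(-r*dt) * [p*0.000000 + (1-p)*15.881433] = 8.937513
  V(0,0) = exp(-r*dt) * [p*0.000000 + (1-p)*8.937513] = 5.029719

Answer: Price = V(0,0) = 5.0297


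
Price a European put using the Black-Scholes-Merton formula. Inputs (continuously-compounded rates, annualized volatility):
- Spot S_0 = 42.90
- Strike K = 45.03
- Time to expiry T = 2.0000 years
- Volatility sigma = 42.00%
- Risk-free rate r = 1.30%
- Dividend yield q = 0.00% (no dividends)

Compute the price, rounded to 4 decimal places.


d1 = (ln(S/K) + (r - q + 0.5*sigma^2) * T) / (sigma * sqrt(T)) = 0.25917634
d2 = d1 - sigma * sqrt(T) = -0.33479336
exp(-rT) = 0.97433509; exp(-qT) = 1.00000000
P = K * exp(-rT) * N(-d2) - S_0 * exp(-qT) * N(-d1)
N(-d1) = 0.39774959; N(-d2) = 0.63110951
P = 45.0300 * 0.97433509 * 0.63110951 - 42.9000 * 1.00000000 * 0.39774959 = 10.6260

Answer: Price = 10.6260


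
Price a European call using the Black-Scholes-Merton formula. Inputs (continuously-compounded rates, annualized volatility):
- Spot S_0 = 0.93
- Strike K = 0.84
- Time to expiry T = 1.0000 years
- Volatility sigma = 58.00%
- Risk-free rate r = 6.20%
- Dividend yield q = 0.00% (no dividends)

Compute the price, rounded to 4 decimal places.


d1 = (ln(S/K) + (r - q + 0.5*sigma^2) * T) / (sigma * sqrt(T)) = 0.57238396
d2 = d1 - sigma * sqrt(T) = -0.00761604
exp(-rT) = 0.93988289; exp(-qT) = 1.00000000
C = S_0 * exp(-qT) * N(d1) - K * exp(-rT) * N(d2)
N(d1) = 0.71646906; N(d2) = 0.49696167
C = 0.9300 * 1.00000000 * 0.71646906 - 0.8400 * 0.93988289 * 0.49696167 = 0.2740

Answer: Price = 0.2740


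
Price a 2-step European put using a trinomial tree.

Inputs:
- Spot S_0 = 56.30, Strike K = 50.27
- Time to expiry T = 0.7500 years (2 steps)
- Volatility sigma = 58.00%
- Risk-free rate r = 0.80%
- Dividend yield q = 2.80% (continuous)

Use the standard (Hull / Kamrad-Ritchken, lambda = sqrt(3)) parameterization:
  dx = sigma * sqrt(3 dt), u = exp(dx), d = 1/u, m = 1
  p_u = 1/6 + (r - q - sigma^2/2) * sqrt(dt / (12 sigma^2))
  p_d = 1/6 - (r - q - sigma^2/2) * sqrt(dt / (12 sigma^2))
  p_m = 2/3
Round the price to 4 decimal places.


Answer: Price = V(0,0) = 7.5773

Derivation:
dt = T/N = 0.375000; dx = sigma*sqrt(3*dt) = 0.615183
u = exp(dx) = 1.849995; d = 1/u = 0.540542
p_u = 0.109306, p_m = 0.666667, p_d = 0.224028
Discount per step: exp(-r*dt) = 0.997004
Stock lattice S(k, j) with j the centered position index:
  k=0: S(0,+0) = 56.3000
  k=1: S(1,-1) = 30.4325; S(1,+0) = 56.3000; S(1,+1) = 104.1547
  k=2: S(2,-2) = 16.4501; S(2,-1) = 30.4325; S(2,+0) = 56.3000; S(2,+1) = 104.1547; S(2,+2) = 192.6857
Terminal payoffs V(N, j) = max(K - S_T, 0):
  V(2,-2) = 33.819946; V(2,-1) = 19.837484; V(2,+0) = 0.000000; V(2,+1) = 0.000000; V(2,+2) = 0.000000
Backward induction: V(k, j) = exp(-r*dt) * [p_u * V(k+1, j+1) + p_m * V(k+1, j) + p_d * V(k+1, j-1)]
  V(1,-1) = exp(-r*dt) * [p_u*0.000000 + p_m*19.837484 + p_d*33.819946] = 20.739282
  V(1,+0) = exp(-r*dt) * [p_u*0.000000 + p_m*0.000000 + p_d*19.837484] = 4.430833
  V(1,+1) = exp(-r*dt) * [p_u*0.000000 + p_m*0.000000 + p_d*0.000000] = 0.000000
  V(0,+0) = exp(-r*dt) * [p_u*0.000000 + p_m*4.430833 + p_d*20.739282] = 7.577295


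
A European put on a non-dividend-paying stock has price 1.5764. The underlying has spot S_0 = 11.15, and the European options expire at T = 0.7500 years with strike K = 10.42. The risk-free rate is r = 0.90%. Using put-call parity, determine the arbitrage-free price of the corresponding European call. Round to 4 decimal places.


Answer: Call price = 2.3765

Derivation:
Put-call parity: C - P = S_0 * exp(-qT) - K * exp(-rT).
S_0 * exp(-qT) = 11.1500 * 1.00000000 = 11.15000000
K * exp(-rT) = 10.4200 * 0.99327273 = 10.34990185
C = P + S*exp(-qT) - K*exp(-rT)
C = 1.5764 + 11.15000000 - 10.34990185 = 2.3765


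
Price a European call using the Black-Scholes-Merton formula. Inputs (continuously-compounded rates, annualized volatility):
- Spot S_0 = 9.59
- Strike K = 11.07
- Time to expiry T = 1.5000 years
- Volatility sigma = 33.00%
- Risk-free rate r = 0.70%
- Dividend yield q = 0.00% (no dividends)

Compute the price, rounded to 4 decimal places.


Answer: Price = 1.0498

Derivation:
d1 = (ln(S/K) + (r - q + 0.5*sigma^2) * T) / (sigma * sqrt(T)) = -0.12703415
d2 = d1 - sigma * sqrt(T) = -0.53119995
exp(-rT) = 0.98955493; exp(-qT) = 1.00000000
C = S_0 * exp(-qT) * N(d1) - K * exp(-rT) * N(d2)
N(d1) = 0.44945669; N(d2) = 0.29764011
C = 9.5900 * 1.00000000 * 0.44945669 - 11.0700 * 0.98955493 * 0.29764011 = 1.0498


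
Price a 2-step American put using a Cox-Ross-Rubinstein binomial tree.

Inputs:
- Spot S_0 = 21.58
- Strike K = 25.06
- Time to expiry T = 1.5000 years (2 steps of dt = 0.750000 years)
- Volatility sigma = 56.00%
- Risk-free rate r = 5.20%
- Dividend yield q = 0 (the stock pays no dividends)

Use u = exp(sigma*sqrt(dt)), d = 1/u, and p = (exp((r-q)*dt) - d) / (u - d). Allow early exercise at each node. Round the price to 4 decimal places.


Answer: Price = V(0,0) = 7.3456

Derivation:
dt = T/N = 0.750000
u = exp(sigma*sqrt(dt)) = 1.624133; d = 1/u = 0.615713
p = (exp((r-q)*dt) - d) / (u - d) = 0.420517
Discount per step: exp(-r*dt) = 0.961751
Stock lattice S(k, i) with i counting down-moves:
  k=0: S(0,0) = 21.5800
  k=1: S(1,0) = 35.0488; S(1,1) = 13.2871
  k=2: S(2,0) = 56.9239; S(2,1) = 21.5800; S(2,2) = 8.1810
Terminal payoffs V(N, i) = max(K - S_T, 0):
  V(2,0) = 0.000000; V(2,1) = 3.480000; V(2,2) = 16.878966
Backward induction: V(k, i) = exp(-r*dt) * [p * V(k+1, i) + (1-p) * V(k+1, i+1)]; then take max(V_cont, immediate exercise) for American.
  V(1,0) = exp(-r*dt) * [p*0.000000 + (1-p)*3.480000] = 1.939469; exercise = 0.000000; V(1,0) = max -> 1.939469
  V(1,1) = exp(-r*dt) * [p*3.480000 + (1-p)*16.878966] = 10.814385; exercise = 11.772912; V(1,1) = max -> 11.772912
  V(0,0) = exp(-r*dt) * [p*1.939469 + (1-p)*11.772912] = 7.345646; exercise = 3.480000; V(0,0) = max -> 7.345646


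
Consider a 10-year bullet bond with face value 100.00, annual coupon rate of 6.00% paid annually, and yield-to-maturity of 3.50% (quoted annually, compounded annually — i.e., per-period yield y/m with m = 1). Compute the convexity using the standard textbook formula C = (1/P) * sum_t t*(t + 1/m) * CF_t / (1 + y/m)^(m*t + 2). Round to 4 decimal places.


Coupon per period c = face * coupon_rate / m = 6.000000
Periods per year m = 1; per-period yield y/m = 0.035000
Number of cashflows N = 10
Cashflows (t years, CF_t, discount factor 1/(1+y/m)^(m*t), PV):
  t = 1.0000: CF_t = 6.000000, DF = 0.966184, PV = 5.797101
  t = 2.0000: CF_t = 6.000000, DF = 0.933511, PV = 5.601064
  t = 3.0000: CF_t = 6.000000, DF = 0.901943, PV = 5.411656
  t = 4.0000: CF_t = 6.000000, DF = 0.871442, PV = 5.228653
  t = 5.0000: CF_t = 6.000000, DF = 0.841973, PV = 5.051839
  t = 6.0000: CF_t = 6.000000, DF = 0.813501, PV = 4.881004
  t = 7.0000: CF_t = 6.000000, DF = 0.785991, PV = 4.715946
  t = 8.0000: CF_t = 6.000000, DF = 0.759412, PV = 4.556469
  t = 9.0000: CF_t = 6.000000, DF = 0.733731, PV = 4.402386
  t = 10.0000: CF_t = 106.000000, DF = 0.708919, PV = 75.145394
Price P = sum_t PV_t = 120.791513
Convexity numerator sum_t t*(t + 1/m) * CF_t / (1+y/m)^(m*t + 2):
  t = 1.0000: term = 10.823312
  t = 2.0000: term = 31.371920
  t = 3.0000: term = 60.622068
  t = 4.0000: term = 97.620077
  t = 5.0000: term = 141.478373
  t = 6.0000: term = 191.371712
  t = 7.0000: term = 246.533607
  t = 8.0000: term = 306.252928
  t = 9.0000: term = 369.870685
  t = 10.0000: term = 7716.393258
Convexity = (1/P) * sum = 9172.337941 / 120.791513 = 75.935285

Answer: Convexity = 75.9353


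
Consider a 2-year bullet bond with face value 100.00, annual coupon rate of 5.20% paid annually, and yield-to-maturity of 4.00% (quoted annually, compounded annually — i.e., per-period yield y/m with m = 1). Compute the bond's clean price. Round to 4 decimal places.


Answer: Price = 102.2633

Derivation:
Coupon per period c = face * coupon_rate / m = 5.200000
Periods per year m = 1; per-period yield y/m = 0.040000
Number of cashflows N = 2
Cashflows (t years, CF_t, discount factor 1/(1+y/m)^(m*t), PV):
  t = 1.0000: CF_t = 5.200000, DF = 0.961538, PV = 5.000000
  t = 2.0000: CF_t = 105.200000, DF = 0.924556, PV = 97.263314
Price P = sum_t PV_t = 102.263314


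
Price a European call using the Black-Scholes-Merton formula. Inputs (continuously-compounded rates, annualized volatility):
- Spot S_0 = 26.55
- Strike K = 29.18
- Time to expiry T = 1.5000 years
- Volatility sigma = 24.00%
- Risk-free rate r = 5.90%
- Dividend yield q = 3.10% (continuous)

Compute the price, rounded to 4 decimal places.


Answer: Price = 2.4065

Derivation:
d1 = (ln(S/K) + (r - q + 0.5*sigma^2) * T) / (sigma * sqrt(T)) = -0.03148205
d2 = d1 - sigma * sqrt(T) = -0.32542082
exp(-rT) = 0.91530311; exp(-qT) = 0.95456456
C = S_0 * exp(-qT) * N(d1) - K * exp(-rT) * N(d2)
N(d1) = 0.48744255; N(d2) = 0.37243130
C = 26.5500 * 0.95456456 * 0.48744255 - 29.1800 * 0.91530311 * 0.37243130 = 2.4065


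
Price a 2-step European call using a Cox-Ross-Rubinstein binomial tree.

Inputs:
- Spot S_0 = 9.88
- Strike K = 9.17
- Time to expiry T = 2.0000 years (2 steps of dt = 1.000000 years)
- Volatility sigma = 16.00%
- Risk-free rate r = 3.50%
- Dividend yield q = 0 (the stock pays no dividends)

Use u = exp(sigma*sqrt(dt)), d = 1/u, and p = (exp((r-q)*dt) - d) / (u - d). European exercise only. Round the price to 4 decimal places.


Answer: Price = V(0,0) = 1.6725

Derivation:
dt = T/N = 1.000000
u = exp(sigma*sqrt(dt)) = 1.173511; d = 1/u = 0.852144
p = (exp((r-q)*dt) - d) / (u - d) = 0.570923
Discount per step: exp(-r*dt) = 0.965605
Stock lattice S(k, i) with i counting down-moves:
  k=0: S(0,0) = 9.8800
  k=1: S(1,0) = 11.5943; S(1,1) = 8.4192
  k=2: S(2,0) = 13.6060; S(2,1) = 9.8800; S(2,2) = 7.1744
Terminal payoffs V(N, i) = max(S_T - K, 0):
  V(2,0) = 4.436022; V(2,1) = 0.710000; V(2,2) = 0.000000
Backward induction: V(k, i) = exp(-r*dt) * [p * V(k+1, i) + (1-p) * V(k+1, i+1)].
  V(1,0) = exp(-r*dt) * [p*4.436022 + (1-p)*0.710000] = 2.739686
  V(1,1) = exp(-r*dt) * [p*0.710000 + (1-p)*0.000000] = 0.391413
  V(0,0) = exp(-r*dt) * [p*2.739686 + (1-p)*0.391413] = 1.672522


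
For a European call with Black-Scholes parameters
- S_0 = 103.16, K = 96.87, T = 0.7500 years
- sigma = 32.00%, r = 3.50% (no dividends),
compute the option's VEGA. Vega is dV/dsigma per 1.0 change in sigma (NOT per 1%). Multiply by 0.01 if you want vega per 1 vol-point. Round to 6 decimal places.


Answer: Vega = 32.058580

Derivation:
d1 = 0.4602972204; d2 = 0.1831690912
phi(d1) = 0.3588412106; exp(-qT) = 1.0000000000; exp(-rT) = 0.9740915363
Vega = S * exp(-qT) * phi(d1) * sqrt(T) = 103.1600 * 1.0000000000 * 0.3588412106 * 0.8660254038 = 32.058580


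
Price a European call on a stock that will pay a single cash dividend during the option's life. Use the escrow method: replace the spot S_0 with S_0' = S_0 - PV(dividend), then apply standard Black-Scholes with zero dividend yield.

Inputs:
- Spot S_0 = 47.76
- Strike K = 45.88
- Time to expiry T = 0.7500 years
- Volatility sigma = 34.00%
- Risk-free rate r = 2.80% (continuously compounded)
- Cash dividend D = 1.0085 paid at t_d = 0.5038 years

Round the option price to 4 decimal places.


PV(D) = D * exp(-r * t_d) = 1.0085 * 0.98599263 = 0.99437357
S_0' = S_0 - PV(D) = 47.7600 - 0.99437357 = 46.76562643
d1 = (ln(S_0'/K) + (r + sigma^2/2)*T) / (sigma*sqrt(T)) = 0.28347614
d2 = d1 - sigma*sqrt(T) = -0.01097250
exp(-rT) = 0.97921896
N(d1) = 0.61159407; N(d2) = 0.49562269
C = S_0' * N(d1) - K * exp(-rT) * N(d2) = 46.76562643 * 0.61159407 - 45.8800 * 0.97921896 * 0.49562269 = 6.3350

Answer: Price = 6.3350


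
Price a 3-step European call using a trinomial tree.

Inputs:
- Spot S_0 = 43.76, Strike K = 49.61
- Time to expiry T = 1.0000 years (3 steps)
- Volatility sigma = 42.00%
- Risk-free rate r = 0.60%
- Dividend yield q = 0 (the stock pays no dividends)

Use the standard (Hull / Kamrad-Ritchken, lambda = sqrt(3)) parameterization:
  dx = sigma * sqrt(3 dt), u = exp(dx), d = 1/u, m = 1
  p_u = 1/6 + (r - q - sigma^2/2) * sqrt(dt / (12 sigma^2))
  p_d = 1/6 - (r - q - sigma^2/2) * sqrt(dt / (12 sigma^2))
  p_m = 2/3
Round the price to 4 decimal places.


dt = T/N = 0.333333; dx = sigma*sqrt(3*dt) = 0.420000
u = exp(dx) = 1.521962; d = 1/u = 0.657047
p_u = 0.134048, p_m = 0.666667, p_d = 0.199286
Discount per step: exp(-r*dt) = 0.998002
Stock lattice S(k, j) with j the centered position index:
  k=0: S(0,+0) = 43.7600
  k=1: S(1,-1) = 28.7524; S(1,+0) = 43.7600; S(1,+1) = 66.6010
  k=2: S(2,-2) = 18.8917; S(2,-1) = 28.7524; S(2,+0) = 43.7600; S(2,+1) = 66.6010; S(2,+2) = 101.3642
  k=3: S(3,-3) = 12.4127; S(3,-2) = 18.8917; S(3,-1) = 28.7524; S(3,+0) = 43.7600; S(3,+1) = 66.6010; S(3,+2) = 101.3642; S(3,+3) = 154.2724
Terminal payoffs V(N, j) = max(S_T - K, 0):
  V(3,-3) = 0.000000; V(3,-2) = 0.000000; V(3,-1) = 0.000000; V(3,+0) = 0.000000; V(3,+1) = 16.991038; V(3,+2) = 51.754219; V(3,+3) = 104.662444
Backward induction: V(k, j) = exp(-r*dt) * [p_u * V(k+1, j+1) + p_m * V(k+1, j) + p_d * V(k+1, j-1)]
  V(2,-2) = exp(-r*dt) * [p_u*0.000000 + p_m*0.000000 + p_d*0.000000] = 0.000000
  V(2,-1) = exp(-r*dt) * [p_u*0.000000 + p_m*0.000000 + p_d*0.000000] = 0.000000
  V(2,+0) = exp(-r*dt) * [p_u*16.991038 + p_m*0.000000 + p_d*0.000000] = 2.273057
  V(2,+1) = exp(-r*dt) * [p_u*51.754219 + p_m*16.991038 + p_d*0.000000] = 18.228395
  V(2,+2) = exp(-r*dt) * [p_u*104.662444 + p_m*51.754219 + p_d*16.991038] = 51.814902
  V(1,-1) = exp(-r*dt) * [p_u*2.273057 + p_m*0.000000 + p_d*0.000000] = 0.304089
  V(1,+0) = exp(-r*dt) * [p_u*18.228395 + p_m*2.273057 + p_d*0.000000] = 3.950935
  V(1,+1) = exp(-r*dt) * [p_u*51.814902 + p_m*18.228395 + p_d*2.273057] = 19.511853
  V(0,+0) = exp(-r*dt) * [p_u*19.511853 + p_m*3.950935 + p_d*0.304089] = 5.299465

Answer: Price = V(0,0) = 5.2995


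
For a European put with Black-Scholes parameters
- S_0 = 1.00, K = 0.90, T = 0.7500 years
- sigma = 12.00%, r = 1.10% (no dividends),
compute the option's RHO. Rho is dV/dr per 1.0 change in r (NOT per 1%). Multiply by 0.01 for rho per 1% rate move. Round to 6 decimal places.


Answer: Rho = -0.099667

Derivation:
d1 = 1.1451792209; d2 = 1.0412561724
phi(d1) = 0.2070787223; exp(-qT) = 1.0000000000; exp(-rT) = 0.9917839379
N(-d2) = 0.1488783358
Rho = -K*T*exp(-rT)*N(-d2) = -0.9000 * 0.7500 * 0.9917839379 * 0.1488783358 = -0.099667


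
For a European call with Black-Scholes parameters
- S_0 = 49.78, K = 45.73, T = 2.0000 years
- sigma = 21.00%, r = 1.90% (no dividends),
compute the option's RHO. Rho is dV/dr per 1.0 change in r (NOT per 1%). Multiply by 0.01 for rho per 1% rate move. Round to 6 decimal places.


Answer: Rho = 53.232240

Derivation:
d1 = 0.5621793850; d2 = 0.2651945369
phi(d1) = 0.3406290023; exp(-qT) = 1.0000000000; exp(-rT) = 0.9627129409
N(d2) = 0.6045701984
Rho = K*T*exp(-rT)*N(d2) = 45.7300 * 2.0000 * 0.9627129409 * 0.6045701984 = 53.232240


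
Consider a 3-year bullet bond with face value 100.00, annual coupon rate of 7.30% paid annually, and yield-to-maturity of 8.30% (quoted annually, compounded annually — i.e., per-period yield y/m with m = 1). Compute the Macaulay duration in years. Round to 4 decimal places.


Answer: Macaulay duration = 2.7978 years

Derivation:
Coupon per period c = face * coupon_rate / m = 7.300000
Periods per year m = 1; per-period yield y/m = 0.083000
Number of cashflows N = 3
Cashflows (t years, CF_t, discount factor 1/(1+y/m)^(m*t), PV):
  t = 1.0000: CF_t = 7.300000, DF = 0.923361, PV = 6.740536
  t = 2.0000: CF_t = 7.300000, DF = 0.852596, PV = 6.223948
  t = 3.0000: CF_t = 107.300000, DF = 0.787254, PV = 84.472306
Price P = sum_t PV_t = 97.436790
Macaulay numerator sum_t t * PV_t:
  t * PV_t at t = 1.0000: 6.740536
  t * PV_t at t = 2.0000: 12.447896
  t * PV_t at t = 3.0000: 253.416919
Macaulay duration D = (sum_t t * PV_t) / P = 272.605350 / 97.436790 = 2.797766


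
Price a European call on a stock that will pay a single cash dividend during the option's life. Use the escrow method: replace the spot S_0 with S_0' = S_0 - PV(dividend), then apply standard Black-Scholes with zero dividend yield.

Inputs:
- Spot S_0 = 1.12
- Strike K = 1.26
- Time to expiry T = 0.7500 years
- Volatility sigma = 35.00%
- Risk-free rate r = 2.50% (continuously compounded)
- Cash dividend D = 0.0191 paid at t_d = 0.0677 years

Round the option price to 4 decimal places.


PV(D) = D * exp(-r * t_d) = 0.0191 * 0.99830893 = 0.01906770
S_0' = S_0 - PV(D) = 1.1200 - 0.01906770 = 1.10093230
d1 = (ln(S_0'/K) + (r + sigma^2/2)*T) / (sigma*sqrt(T)) = -0.23182050
d2 = d1 - sigma*sqrt(T) = -0.53492939
exp(-rT) = 0.98142469
N(d1) = 0.40833872; N(d2) = 0.29634934
C = S_0' * N(d1) - K * exp(-rT) * N(d2) = 1.10093230 * 0.40833872 - 1.2600 * 0.98142469 * 0.29634934 = 0.0831

Answer: Price = 0.0831


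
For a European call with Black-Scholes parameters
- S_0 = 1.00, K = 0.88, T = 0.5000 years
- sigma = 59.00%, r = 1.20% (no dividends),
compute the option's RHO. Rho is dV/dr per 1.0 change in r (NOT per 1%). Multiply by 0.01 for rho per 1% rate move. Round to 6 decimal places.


Answer: Rho = 0.238220

Derivation:
d1 = 0.5293913633; d2 = 0.1121983624
phi(d1) = 0.3467795023; exp(-qT) = 1.0000000000; exp(-rT) = 0.9940179641
N(d2) = 0.5446669362
Rho = K*T*exp(-rT)*N(d2) = 0.8800 * 0.5000 * 0.9940179641 * 0.5446669362 = 0.238220


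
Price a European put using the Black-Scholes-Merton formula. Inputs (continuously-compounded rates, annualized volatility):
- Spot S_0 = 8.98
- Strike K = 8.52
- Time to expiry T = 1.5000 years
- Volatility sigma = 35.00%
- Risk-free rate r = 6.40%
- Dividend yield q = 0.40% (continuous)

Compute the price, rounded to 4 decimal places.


d1 = (ln(S/K) + (r - q + 0.5*sigma^2) * T) / (sigma * sqrt(T)) = 0.54695599
d2 = d1 - sigma * sqrt(T) = 0.11829529
exp(-rT) = 0.90846402; exp(-qT) = 0.99401796
P = K * exp(-rT) * N(-d2) - S_0 * exp(-qT) * N(-d1)
N(-d1) = 0.29220448; N(-d2) = 0.45291685
P = 8.5200 * 0.90846402 * 0.45291685 - 8.9800 * 0.99401796 * 0.29220448 = 0.8973

Answer: Price = 0.8973


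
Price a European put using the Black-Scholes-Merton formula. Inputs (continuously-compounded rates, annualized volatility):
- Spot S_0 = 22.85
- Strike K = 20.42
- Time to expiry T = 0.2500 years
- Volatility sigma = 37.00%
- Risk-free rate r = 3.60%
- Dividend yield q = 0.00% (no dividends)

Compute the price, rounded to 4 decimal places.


d1 = (ln(S/K) + (r - q + 0.5*sigma^2) * T) / (sigma * sqrt(T)) = 0.74891246
d2 = d1 - sigma * sqrt(T) = 0.56391246
exp(-rT) = 0.99104038; exp(-qT) = 1.00000000
P = K * exp(-rT) * N(-d2) - S_0 * exp(-qT) * N(-d1)
N(-d1) = 0.22695499; N(-d2) = 0.28640686
P = 20.4200 * 0.99104038 * 0.28640686 - 22.8500 * 1.00000000 * 0.22695499 = 0.6101

Answer: Price = 0.6101


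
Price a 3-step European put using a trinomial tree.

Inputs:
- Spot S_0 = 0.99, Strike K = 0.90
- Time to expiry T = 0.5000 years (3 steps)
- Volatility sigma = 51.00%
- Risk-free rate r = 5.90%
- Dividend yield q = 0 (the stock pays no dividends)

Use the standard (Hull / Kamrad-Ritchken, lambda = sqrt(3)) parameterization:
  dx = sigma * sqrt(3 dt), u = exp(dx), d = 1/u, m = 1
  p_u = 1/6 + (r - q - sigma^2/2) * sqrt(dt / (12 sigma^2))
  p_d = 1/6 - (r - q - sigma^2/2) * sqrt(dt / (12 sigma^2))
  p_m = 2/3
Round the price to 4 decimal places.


dt = T/N = 0.166667; dx = sigma*sqrt(3*dt) = 0.360624
u = exp(dx) = 1.434225; d = 1/u = 0.697241
p_u = 0.150248, p_m = 0.666667, p_d = 0.183085
Discount per step: exp(-r*dt) = 0.990215
Stock lattice S(k, j) with j the centered position index:
  k=0: S(0,+0) = 0.9900
  k=1: S(1,-1) = 0.6903; S(1,+0) = 0.9900; S(1,+1) = 1.4199
  k=2: S(2,-2) = 0.4813; S(2,-1) = 0.6903; S(2,+0) = 0.9900; S(2,+1) = 1.4199; S(2,+2) = 2.0364
  k=3: S(3,-3) = 0.3356; S(3,-2) = 0.4813; S(3,-1) = 0.6903; S(3,+0) = 0.9900; S(3,+1) = 1.4199; S(3,+2) = 2.0364; S(3,+3) = 2.9207
Terminal payoffs V(N, j) = max(K - S_T, 0):
  V(3,-3) = 0.564430; V(3,-2) = 0.418717; V(3,-1) = 0.209732; V(3,+0) = 0.000000; V(3,+1) = 0.000000; V(3,+2) = 0.000000; V(3,+3) = 0.000000
Backward induction: V(k, j) = exp(-r*dt) * [p_u * V(k+1, j+1) + p_m * V(k+1, j) + p_d * V(k+1, j-1)]
  V(2,-2) = exp(-r*dt) * [p_u*0.209732 + p_m*0.418717 + p_d*0.564430] = 0.409944
  V(2,-1) = exp(-r*dt) * [p_u*0.000000 + p_m*0.209732 + p_d*0.418717] = 0.214364
  V(2,+0) = exp(-r*dt) * [p_u*0.000000 + p_m*0.000000 + p_d*0.209732] = 0.038023
  V(2,+1) = exp(-r*dt) * [p_u*0.000000 + p_m*0.000000 + p_d*0.000000] = 0.000000
  V(2,+2) = exp(-r*dt) * [p_u*0.000000 + p_m*0.000000 + p_d*0.000000] = 0.000000
  V(1,-1) = exp(-r*dt) * [p_u*0.038023 + p_m*0.214364 + p_d*0.409944] = 0.221488
  V(1,+0) = exp(-r*dt) * [p_u*0.000000 + p_m*0.038023 + p_d*0.214364] = 0.063963
  V(1,+1) = exp(-r*dt) * [p_u*0.000000 + p_m*0.000000 + p_d*0.038023] = 0.006893
  V(0,+0) = exp(-r*dt) * [p_u*0.006893 + p_m*0.063963 + p_d*0.221488] = 0.083405

Answer: Price = V(0,0) = 0.0834


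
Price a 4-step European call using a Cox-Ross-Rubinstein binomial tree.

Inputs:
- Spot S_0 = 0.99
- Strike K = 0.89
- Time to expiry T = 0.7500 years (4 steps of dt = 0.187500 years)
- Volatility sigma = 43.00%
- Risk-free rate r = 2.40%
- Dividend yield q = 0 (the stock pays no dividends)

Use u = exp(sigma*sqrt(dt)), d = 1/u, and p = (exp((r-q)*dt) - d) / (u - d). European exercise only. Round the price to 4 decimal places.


dt = T/N = 0.187500
u = exp(sigma*sqrt(dt)) = 1.204658; d = 1/u = 0.830111
p = (exp((r-q)*dt) - d) / (u - d) = 0.465627
Discount per step: exp(-r*dt) = 0.995510
Stock lattice S(k, i) with i counting down-moves:
  k=0: S(0,0) = 0.9900
  k=1: S(1,0) = 1.1926; S(1,1) = 0.8218
  k=2: S(2,0) = 1.4367; S(2,1) = 0.9900; S(2,2) = 0.6822
  k=3: S(3,0) = 1.7307; S(3,1) = 1.1926; S(3,2) = 0.8218; S(3,3) = 0.5663
  k=4: S(4,0) = 2.0849; S(4,1) = 1.4367; S(4,2) = 0.9900; S(4,3) = 0.6822; S(4,4) = 0.4701
Terminal payoffs V(N, i) = max(S_T - K, 0):
  V(4,0) = 1.194922; V(4,1) = 0.546688; V(4,2) = 0.100000; V(4,3) = 0.000000; V(4,4) = 0.000000
Backward induction: V(k, i) = exp(-r*dt) * [p * V(k+1, i) + (1-p) * V(k+1, i+1)].
  V(3,0) = exp(-r*dt) * [p*1.194922 + (1-p)*0.546688] = 0.844713
  V(3,1) = exp(-r*dt) * [p*0.546688 + (1-p)*0.100000] = 0.306607
  V(3,2) = exp(-r*dt) * [p*0.100000 + (1-p)*0.000000] = 0.046354
  V(3,3) = exp(-r*dt) * [p*0.000000 + (1-p)*0.000000] = 0.000000
  V(2,0) = exp(-r*dt) * [p*0.844713 + (1-p)*0.306607] = 0.554662
  V(2,1) = exp(-r*dt) * [p*0.306607 + (1-p)*0.046354] = 0.166782
  V(2,2) = exp(-r*dt) * [p*0.046354 + (1-p)*0.000000] = 0.021487
  V(1,0) = exp(-r*dt) * [p*0.554662 + (1-p)*0.166782] = 0.345830
  V(1,1) = exp(-r*dt) * [p*0.166782 + (1-p)*0.021487] = 0.088740
  V(0,0) = exp(-r*dt) * [p*0.345830 + (1-p)*0.088740] = 0.207512

Answer: Price = V(0,0) = 0.2075


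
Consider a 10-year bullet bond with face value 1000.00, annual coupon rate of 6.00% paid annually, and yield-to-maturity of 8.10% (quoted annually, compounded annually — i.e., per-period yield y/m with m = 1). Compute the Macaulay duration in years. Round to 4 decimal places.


Coupon per period c = face * coupon_rate / m = 60.000000
Periods per year m = 1; per-period yield y/m = 0.081000
Number of cashflows N = 10
Cashflows (t years, CF_t, discount factor 1/(1+y/m)^(m*t), PV):
  t = 1.0000: CF_t = 60.000000, DF = 0.925069, PV = 55.504163
  t = 2.0000: CF_t = 60.000000, DF = 0.855753, PV = 51.345201
  t = 3.0000: CF_t = 60.000000, DF = 0.791631, PV = 47.497874
  t = 4.0000: CF_t = 60.000000, DF = 0.732314, PV = 43.938829
  t = 5.0000: CF_t = 60.000000, DF = 0.677441, PV = 40.646465
  t = 6.0000: CF_t = 60.000000, DF = 0.626680, PV = 37.600800
  t = 7.0000: CF_t = 60.000000, DF = 0.579722, PV = 34.783349
  t = 8.0000: CF_t = 60.000000, DF = 0.536284, PV = 32.177011
  t = 9.0000: CF_t = 60.000000, DF = 0.496099, PV = 29.765968
  t = 10.0000: CF_t = 1060.000000, DF = 0.458926, PV = 486.462005
Price P = sum_t PV_t = 859.721664
Macaulay numerator sum_t t * PV_t:
  t * PV_t at t = 1.0000: 55.504163
  t * PV_t at t = 2.0000: 102.690403
  t * PV_t at t = 3.0000: 142.493621
  t * PV_t at t = 4.0000: 175.755314
  t * PV_t at t = 5.0000: 203.232325
  t * PV_t at t = 6.0000: 225.604801
  t * PV_t at t = 7.0000: 243.483442
  t * PV_t at t = 8.0000: 257.416088
  t * PV_t at t = 9.0000: 267.893708
  t * PV_t at t = 10.0000: 4864.620053
Macaulay duration D = (sum_t t * PV_t) / P = 6538.693918 / 859.721664 = 7.605594

Answer: Macaulay duration = 7.6056 years


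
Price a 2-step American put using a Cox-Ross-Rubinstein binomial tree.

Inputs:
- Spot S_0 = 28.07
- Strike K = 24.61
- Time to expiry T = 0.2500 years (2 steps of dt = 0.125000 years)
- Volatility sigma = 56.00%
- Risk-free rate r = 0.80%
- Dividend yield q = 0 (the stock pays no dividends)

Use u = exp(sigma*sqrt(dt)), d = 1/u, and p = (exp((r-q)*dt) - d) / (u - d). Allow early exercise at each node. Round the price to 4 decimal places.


Answer: Price = V(0,0) = 1.7065

Derivation:
dt = T/N = 0.125000
u = exp(sigma*sqrt(dt)) = 1.218950; d = 1/u = 0.820378
p = (exp((r-q)*dt) - d) / (u - d) = 0.453174
Discount per step: exp(-r*dt) = 0.999000
Stock lattice S(k, i) with i counting down-moves:
  k=0: S(0,0) = 28.0700
  k=1: S(1,0) = 34.2159; S(1,1) = 23.0280
  k=2: S(2,0) = 41.7075; S(2,1) = 28.0700; S(2,2) = 18.8917
Terminal payoffs V(N, i) = max(K - S_T, 0):
  V(2,0) = 0.000000; V(2,1) = 0.000000; V(2,2) = 5.718320
Backward induction: V(k, i) = exp(-r*dt) * [p * V(k+1, i) + (1-p) * V(k+1, i+1)]; then take max(V_cont, immediate exercise) for American.
  V(1,0) = exp(-r*dt) * [p*0.000000 + (1-p)*0.000000] = 0.000000; exercise = 0.000000; V(1,0) = max -> 0.000000
  V(1,1) = exp(-r*dt) * [p*0.000000 + (1-p)*5.718320] = 3.123802; exercise = 1.581986; V(1,1) = max -> 3.123802
  V(0,0) = exp(-r*dt) * [p*0.000000 + (1-p)*3.123802] = 1.706469; exercise = 0.000000; V(0,0) = max -> 1.706469


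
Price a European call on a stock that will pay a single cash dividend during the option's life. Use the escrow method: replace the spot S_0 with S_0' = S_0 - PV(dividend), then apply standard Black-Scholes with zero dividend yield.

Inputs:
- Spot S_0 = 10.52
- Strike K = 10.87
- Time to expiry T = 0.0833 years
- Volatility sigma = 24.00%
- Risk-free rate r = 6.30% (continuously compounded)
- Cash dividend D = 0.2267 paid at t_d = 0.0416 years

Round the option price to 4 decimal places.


Answer: Price = 0.1026

Derivation:
PV(D) = D * exp(-r * t_d) = 0.2267 * 0.99738263 = 0.22610664
S_0' = S_0 - PV(D) = 10.5200 - 0.22610664 = 10.29389336
d1 = (ln(S_0'/K) + (r + sigma^2/2)*T) / (sigma*sqrt(T)) = -0.67576373
d2 = d1 - sigma*sqrt(T) = -0.74503190
exp(-rT) = 0.99476585
N(d1) = 0.24959533; N(d2) = 0.22812622
C = S_0' * N(d1) - K * exp(-rT) * N(d2) = 10.29389336 * 0.24959533 - 10.8700 * 0.99476585 * 0.22812622 = 0.1026


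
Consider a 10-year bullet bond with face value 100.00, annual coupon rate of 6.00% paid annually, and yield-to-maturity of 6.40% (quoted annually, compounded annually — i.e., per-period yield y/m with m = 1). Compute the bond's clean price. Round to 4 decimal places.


Coupon per period c = face * coupon_rate / m = 6.000000
Periods per year m = 1; per-period yield y/m = 0.064000
Number of cashflows N = 10
Cashflows (t years, CF_t, discount factor 1/(1+y/m)^(m*t), PV):
  t = 1.0000: CF_t = 6.000000, DF = 0.939850, PV = 5.639098
  t = 2.0000: CF_t = 6.000000, DF = 0.883317, PV = 5.299904
  t = 3.0000: CF_t = 6.000000, DF = 0.830185, PV = 4.981113
  t = 4.0000: CF_t = 6.000000, DF = 0.780249, PV = 4.681497
  t = 5.0000: CF_t = 6.000000, DF = 0.733317, PV = 4.399903
  t = 6.0000: CF_t = 6.000000, DF = 0.689208, PV = 4.135247
  t = 7.0000: CF_t = 6.000000, DF = 0.647752, PV = 3.886511
  t = 8.0000: CF_t = 6.000000, DF = 0.608789, PV = 3.652736
  t = 9.0000: CF_t = 6.000000, DF = 0.572170, PV = 3.433022
  t = 10.0000: CF_t = 106.000000, DF = 0.537754, PV = 57.001933
Price P = sum_t PV_t = 97.110963

Answer: Price = 97.1110


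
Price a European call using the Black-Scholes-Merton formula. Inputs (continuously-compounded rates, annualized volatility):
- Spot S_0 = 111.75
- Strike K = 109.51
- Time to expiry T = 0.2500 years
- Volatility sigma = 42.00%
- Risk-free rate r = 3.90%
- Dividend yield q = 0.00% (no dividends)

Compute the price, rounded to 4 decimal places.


d1 = (ln(S/K) + (r - q + 0.5*sigma^2) * T) / (sigma * sqrt(T)) = 0.24784935
d2 = d1 - sigma * sqrt(T) = 0.03784935
exp(-rT) = 0.99029738; exp(-qT) = 1.00000000
C = S_0 * exp(-qT) * N(d1) - K * exp(-rT) * N(d2)
N(d1) = 0.59787452; N(d2) = 0.51509610
C = 111.7500 * 1.00000000 * 0.59787452 - 109.5100 * 0.99029738 * 0.51509610 = 10.9516

Answer: Price = 10.9516


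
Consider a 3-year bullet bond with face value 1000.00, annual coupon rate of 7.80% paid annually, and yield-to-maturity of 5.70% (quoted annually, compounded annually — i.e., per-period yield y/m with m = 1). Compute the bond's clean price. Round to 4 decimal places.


Coupon per period c = face * coupon_rate / m = 78.000000
Periods per year m = 1; per-period yield y/m = 0.057000
Number of cashflows N = 3
Cashflows (t years, CF_t, discount factor 1/(1+y/m)^(m*t), PV):
  t = 1.0000: CF_t = 78.000000, DF = 0.946074, PV = 73.793756
  t = 2.0000: CF_t = 78.000000, DF = 0.895056, PV = 69.814339
  t = 3.0000: CF_t = 1078.000000, DF = 0.846789, PV = 912.838185
Price P = sum_t PV_t = 1056.446280

Answer: Price = 1056.4463


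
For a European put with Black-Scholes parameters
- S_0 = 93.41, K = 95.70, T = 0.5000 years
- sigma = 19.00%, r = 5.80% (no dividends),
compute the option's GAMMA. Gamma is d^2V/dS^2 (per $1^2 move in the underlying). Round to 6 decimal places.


Answer: Gamma = 0.031622

Derivation:
d1 = 0.1027545797; d2 = -0.0315957087
phi(d1) = 0.3968417132; exp(-qT) = 1.0000000000; exp(-rT) = 0.9714164645
Gamma = exp(-qT) * phi(d1) / (S * sigma * sqrt(T)) = 1.0000000000 * 0.3968417132 / (93.4100 * 0.1900 * 0.7071067812) = 0.031622


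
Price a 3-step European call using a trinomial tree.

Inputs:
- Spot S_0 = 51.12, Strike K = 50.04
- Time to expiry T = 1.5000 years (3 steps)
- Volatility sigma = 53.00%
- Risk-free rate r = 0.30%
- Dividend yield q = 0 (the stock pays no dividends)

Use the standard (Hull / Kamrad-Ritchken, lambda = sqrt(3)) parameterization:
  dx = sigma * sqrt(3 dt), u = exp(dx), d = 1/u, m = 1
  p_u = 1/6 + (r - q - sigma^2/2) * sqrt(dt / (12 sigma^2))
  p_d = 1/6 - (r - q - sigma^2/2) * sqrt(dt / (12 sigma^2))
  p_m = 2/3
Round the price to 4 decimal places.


dt = T/N = 0.500000; dx = sigma*sqrt(3*dt) = 0.649115
u = exp(dx) = 1.913846; d = 1/u = 0.522508
p_u = 0.113729, p_m = 0.666667, p_d = 0.219604
Discount per step: exp(-r*dt) = 0.998501
Stock lattice S(k, j) with j the centered position index:
  k=0: S(0,+0) = 51.1200
  k=1: S(1,-1) = 26.7106; S(1,+0) = 51.1200; S(1,+1) = 97.8358
  k=2: S(2,-2) = 13.9565; S(2,-1) = 26.7106; S(2,+0) = 51.1200; S(2,+1) = 97.8358; S(2,+2) = 187.2427
  k=3: S(3,-3) = 7.2924; S(3,-2) = 13.9565; S(3,-1) = 26.7106; S(3,+0) = 51.1200; S(3,+1) = 97.8358; S(3,+2) = 187.2427; S(3,+3) = 358.3536
Terminal payoffs V(N, j) = max(S_T - K, 0):
  V(3,-3) = 0.000000; V(3,-2) = 0.000000; V(3,-1) = 0.000000; V(3,+0) = 1.080000; V(3,+1) = 47.795803; V(3,+2) = 137.202651; V(3,+3) = 308.313581
Backward induction: V(k, j) = exp(-r*dt) * [p_u * V(k+1, j+1) + p_m * V(k+1, j) + p_d * V(k+1, j-1)]
  V(2,-2) = exp(-r*dt) * [p_u*0.000000 + p_m*0.000000 + p_d*0.000000] = 0.000000
  V(2,-1) = exp(-r*dt) * [p_u*1.080000 + p_m*0.000000 + p_d*0.000000] = 0.122643
  V(2,+0) = exp(-r*dt) * [p_u*47.795803 + p_m*1.080000 + p_d*0.000000] = 6.146551
  V(2,+1) = exp(-r*dt) * [p_u*137.202651 + p_m*47.795803 + p_d*1.080000] = 47.633483
  V(2,+2) = exp(-r*dt) * [p_u*308.313581 + p_m*137.202651 + p_d*47.795803] = 136.823454
  V(1,-1) = exp(-r*dt) * [p_u*6.146551 + p_m*0.122643 + p_d*0.000000] = 0.779634
  V(1,+0) = exp(-r*dt) * [p_u*47.633483 + p_m*6.146551 + p_d*0.122643] = 9.527649
  V(1,+1) = exp(-r*dt) * [p_u*136.823454 + p_m*47.633483 + p_d*6.146551] = 48.593339
  V(0,+0) = exp(-r*dt) * [p_u*48.593339 + p_m*9.527649 + p_d*0.779634] = 12.031397

Answer: Price = V(0,0) = 12.0314


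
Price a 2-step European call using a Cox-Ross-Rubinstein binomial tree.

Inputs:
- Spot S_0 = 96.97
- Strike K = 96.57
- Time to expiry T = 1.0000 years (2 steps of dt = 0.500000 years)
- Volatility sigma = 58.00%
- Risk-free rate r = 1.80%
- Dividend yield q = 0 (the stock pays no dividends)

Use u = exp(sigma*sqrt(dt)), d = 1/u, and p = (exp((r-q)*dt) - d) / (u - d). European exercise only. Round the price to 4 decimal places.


dt = T/N = 0.500000
u = exp(sigma*sqrt(dt)) = 1.507002; d = 1/u = 0.663569
p = (exp((r-q)*dt) - d) / (u - d) = 0.409602
Discount per step: exp(-r*dt) = 0.991040
Stock lattice S(k, i) with i counting down-moves:
  k=0: S(0,0) = 96.9700
  k=1: S(1,0) = 146.1339; S(1,1) = 64.3463
  k=2: S(2,0) = 220.2241; S(2,1) = 96.9700; S(2,2) = 42.6982
Terminal payoffs V(N, i) = max(S_T - K, 0):
  V(2,0) = 123.654068; V(2,1) = 0.400000; V(2,2) = 0.000000
Backward induction: V(k, i) = exp(-r*dt) * [p * V(k+1, i) + (1-p) * V(k+1, i+1)].
  V(1,0) = exp(-r*dt) * [p*123.654068 + (1-p)*0.400000] = 50.429169
  V(1,1) = exp(-r*dt) * [p*0.400000 + (1-p)*0.000000] = 0.162373
  V(0,0) = exp(-r*dt) * [p*50.429169 + (1-p)*0.162373] = 20.565812

Answer: Price = V(0,0) = 20.5658


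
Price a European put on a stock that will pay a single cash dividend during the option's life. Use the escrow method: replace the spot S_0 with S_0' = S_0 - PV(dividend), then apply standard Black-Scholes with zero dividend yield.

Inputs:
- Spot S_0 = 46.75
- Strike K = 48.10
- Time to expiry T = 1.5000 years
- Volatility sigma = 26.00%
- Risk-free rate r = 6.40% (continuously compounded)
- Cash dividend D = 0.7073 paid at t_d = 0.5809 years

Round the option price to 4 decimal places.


PV(D) = D * exp(-r * t_d) = 0.7073 * 0.96350500 = 0.68148709
S_0' = S_0 - PV(D) = 46.7500 - 0.68148709 = 46.06851291
d1 = (ln(S_0'/K) + (r + sigma^2/2)*T) / (sigma*sqrt(T)) = 0.32517768
d2 = d1 - sigma*sqrt(T) = 0.00674402
exp(-rT) = 0.90846402
N(-d1) = 0.37252330; N(-d2) = 0.49730955
P = K * exp(-rT) * N(-d2) - S_0' * N(-d1) = 48.1000 * 0.90846402 * 0.49730955 - 46.06851291 * 0.37252330 = 4.5694

Answer: Price = 4.5694


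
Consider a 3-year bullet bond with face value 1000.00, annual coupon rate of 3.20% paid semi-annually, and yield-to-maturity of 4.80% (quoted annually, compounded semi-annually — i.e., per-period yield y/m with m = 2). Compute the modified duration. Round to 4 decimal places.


Answer: Modified duration = 2.8136

Derivation:
Coupon per period c = face * coupon_rate / m = 16.000000
Periods per year m = 2; per-period yield y/m = 0.024000
Number of cashflows N = 6
Cashflows (t years, CF_t, discount factor 1/(1+y/m)^(m*t), PV):
  t = 0.5000: CF_t = 16.000000, DF = 0.976562, PV = 15.625000
  t = 1.0000: CF_t = 16.000000, DF = 0.953674, PV = 15.258789
  t = 1.5000: CF_t = 16.000000, DF = 0.931323, PV = 14.901161
  t = 2.0000: CF_t = 16.000000, DF = 0.909495, PV = 14.551915
  t = 2.5000: CF_t = 16.000000, DF = 0.888178, PV = 14.210855
  t = 3.0000: CF_t = 1016.000000, DF = 0.867362, PV = 881.239526
Price P = sum_t PV_t = 955.787246
First compute Macaulay numerator sum_t t * PV_t:
  t * PV_t at t = 0.5000: 7.812500
  t * PV_t at t = 1.0000: 15.258789
  t * PV_t at t = 1.5000: 22.351742
  t * PV_t at t = 2.0000: 29.103830
  t * PV_t at t = 2.5000: 35.527137
  t * PV_t at t = 3.0000: 2643.718577
Macaulay duration D = 2753.772575 / 955.787246 = 2.881156
Modified duration = D / (1 + y/m) = 2.881156 / (1 + 0.024000) = 2.813629


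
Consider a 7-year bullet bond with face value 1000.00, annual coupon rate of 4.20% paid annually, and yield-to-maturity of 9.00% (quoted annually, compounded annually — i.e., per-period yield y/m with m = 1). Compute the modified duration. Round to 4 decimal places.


Coupon per period c = face * coupon_rate / m = 42.000000
Periods per year m = 1; per-period yield y/m = 0.090000
Number of cashflows N = 7
Cashflows (t years, CF_t, discount factor 1/(1+y/m)^(m*t), PV):
  t = 1.0000: CF_t = 42.000000, DF = 0.917431, PV = 38.532110
  t = 2.0000: CF_t = 42.000000, DF = 0.841680, PV = 35.350560
  t = 3.0000: CF_t = 42.000000, DF = 0.772183, PV = 32.431706
  t = 4.0000: CF_t = 42.000000, DF = 0.708425, PV = 29.753859
  t = 5.0000: CF_t = 42.000000, DF = 0.649931, PV = 27.297118
  t = 6.0000: CF_t = 42.000000, DF = 0.596267, PV = 25.043228
  t = 7.0000: CF_t = 1042.000000, DF = 0.547034, PV = 570.009683
Price P = sum_t PV_t = 758.418264
First compute Macaulay numerator sum_t t * PV_t:
  t * PV_t at t = 1.0000: 38.532110
  t * PV_t at t = 2.0000: 70.701119
  t * PV_t at t = 3.0000: 97.295118
  t * PV_t at t = 4.0000: 119.015435
  t * PV_t at t = 5.0000: 136.485591
  t * PV_t at t = 6.0000: 150.259366
  t * PV_t at t = 7.0000: 3990.067782
Macaulay duration D = 4602.356523 / 758.418264 = 6.068362
Modified duration = D / (1 + y/m) = 6.068362 / (1 + 0.090000) = 5.567305

Answer: Modified duration = 5.5673
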